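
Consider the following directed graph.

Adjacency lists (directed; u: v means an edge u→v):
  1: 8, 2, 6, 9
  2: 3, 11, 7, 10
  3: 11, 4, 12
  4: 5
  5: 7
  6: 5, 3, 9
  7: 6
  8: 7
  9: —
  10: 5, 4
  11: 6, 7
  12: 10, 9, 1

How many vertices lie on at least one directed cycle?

A vertex is on a directed cycle iff it belongs to a strongly connected component of size ≥ 2 (or has a self-loop).
The vertices on cycles are {1, 2, 3, 4, 5, 6, 7, 8, 10, 11, 12} — 11 in total.

11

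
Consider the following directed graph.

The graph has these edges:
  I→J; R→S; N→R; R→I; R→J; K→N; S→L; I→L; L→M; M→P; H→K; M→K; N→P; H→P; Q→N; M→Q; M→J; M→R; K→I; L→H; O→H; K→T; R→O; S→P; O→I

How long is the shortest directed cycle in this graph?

For each vertex v, BFS finds the shortest path from v back to v.
The shortest such closed walk is M → R → I → L → M, length 4.

4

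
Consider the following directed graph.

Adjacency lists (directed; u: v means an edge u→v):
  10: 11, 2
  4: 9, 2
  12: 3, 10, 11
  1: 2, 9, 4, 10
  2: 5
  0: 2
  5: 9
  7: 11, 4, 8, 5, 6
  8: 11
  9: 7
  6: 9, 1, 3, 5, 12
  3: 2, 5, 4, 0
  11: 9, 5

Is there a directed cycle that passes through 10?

10 is on a cycle iff 10 can reach itself via ≥1 edge.
10 → 11 → 9 → 7 → 6 → 1 → 10 — yes.

Yes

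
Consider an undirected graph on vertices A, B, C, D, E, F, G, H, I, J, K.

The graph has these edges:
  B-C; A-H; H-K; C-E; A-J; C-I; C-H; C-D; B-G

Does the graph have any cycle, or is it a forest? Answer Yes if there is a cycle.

No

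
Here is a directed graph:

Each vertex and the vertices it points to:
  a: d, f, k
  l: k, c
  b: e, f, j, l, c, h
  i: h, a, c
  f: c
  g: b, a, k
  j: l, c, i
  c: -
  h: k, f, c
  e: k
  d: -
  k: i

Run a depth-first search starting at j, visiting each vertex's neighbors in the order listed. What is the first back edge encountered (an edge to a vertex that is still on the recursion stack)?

h→k

DFS from j (visiting each vertex's neighbors in the order listed); mark gray on enter, black on exit:
j gray
  l gray
    k gray
      i gray
        h gray
          h→k: k is gray → back edge
First back edge: h → k.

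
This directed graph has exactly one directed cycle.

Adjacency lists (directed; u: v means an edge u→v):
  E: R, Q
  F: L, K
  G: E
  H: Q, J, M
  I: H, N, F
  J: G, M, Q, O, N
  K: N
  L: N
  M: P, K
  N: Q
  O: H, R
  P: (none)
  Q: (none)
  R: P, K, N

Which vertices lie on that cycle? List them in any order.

H, J, O

DFS with gray/black marking from H:
H gray
  Q gray
  Q black
  J gray
    G gray
      E gray
        R gray
          P gray
          P black
          K gray
            N gray
              N→Q: Q black — skip
            N black
          K black
          R→N: N black — skip
        R black
        E→Q: Q black — skip
      E black
    G black
    M gray
      M→P: P black — skip
      M→K: K black — skip
    M black
    J→Q: Q black — skip
    O gray
      O→H: H is gray → back edge
Back edge closes the cycle H → J → O → H; its vertices are {H, J, O}.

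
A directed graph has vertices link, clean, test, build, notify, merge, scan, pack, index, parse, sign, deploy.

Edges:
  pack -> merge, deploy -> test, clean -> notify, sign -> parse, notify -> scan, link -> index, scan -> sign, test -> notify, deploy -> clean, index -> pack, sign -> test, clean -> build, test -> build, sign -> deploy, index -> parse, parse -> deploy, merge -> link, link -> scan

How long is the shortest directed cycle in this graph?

4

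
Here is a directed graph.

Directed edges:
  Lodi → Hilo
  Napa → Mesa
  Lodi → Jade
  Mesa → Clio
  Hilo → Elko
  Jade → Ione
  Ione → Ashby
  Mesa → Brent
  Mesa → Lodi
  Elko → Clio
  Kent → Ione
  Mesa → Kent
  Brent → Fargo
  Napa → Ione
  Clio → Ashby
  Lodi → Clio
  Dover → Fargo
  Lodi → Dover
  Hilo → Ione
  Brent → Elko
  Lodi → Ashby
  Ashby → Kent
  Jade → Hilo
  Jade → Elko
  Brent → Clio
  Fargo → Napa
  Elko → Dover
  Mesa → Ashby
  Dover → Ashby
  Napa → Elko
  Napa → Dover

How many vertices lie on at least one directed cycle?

12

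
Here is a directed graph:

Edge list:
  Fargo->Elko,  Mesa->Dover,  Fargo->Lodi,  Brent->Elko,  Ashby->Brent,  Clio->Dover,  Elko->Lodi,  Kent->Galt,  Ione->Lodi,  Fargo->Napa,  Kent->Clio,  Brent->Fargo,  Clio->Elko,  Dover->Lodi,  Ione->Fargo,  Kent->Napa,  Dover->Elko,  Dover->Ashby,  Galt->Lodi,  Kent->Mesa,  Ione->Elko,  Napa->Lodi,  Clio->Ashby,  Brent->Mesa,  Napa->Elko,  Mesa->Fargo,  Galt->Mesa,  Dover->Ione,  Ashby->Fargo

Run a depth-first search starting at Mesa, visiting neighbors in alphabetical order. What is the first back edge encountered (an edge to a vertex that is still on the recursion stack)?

DFS from Mesa (visiting neighbors in alphabetical order); mark gray on enter, black on exit:
Mesa gray
  Dover gray
    Ashby gray
      Brent gray
        Elko gray
          Lodi gray
          Lodi black
        Elko black
        Fargo gray
          Fargo→Elko: Elko black — skip
          Fargo→Lodi: Lodi black — skip
          Napa gray
            Napa→Elko: Elko black — skip
            Napa→Lodi: Lodi black — skip
          Napa black
        Fargo black
        Brent→Mesa: Mesa is gray → back edge
First back edge: Brent → Mesa.

Brent→Mesa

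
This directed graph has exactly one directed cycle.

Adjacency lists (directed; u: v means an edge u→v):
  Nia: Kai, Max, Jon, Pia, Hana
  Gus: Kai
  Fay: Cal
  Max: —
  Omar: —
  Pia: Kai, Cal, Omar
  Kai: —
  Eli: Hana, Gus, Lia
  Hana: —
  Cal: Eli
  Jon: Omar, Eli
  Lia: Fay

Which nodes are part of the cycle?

DFS with gray/black marking from Eli:
Eli gray
  Hana gray
  Hana black
  Gus gray
    Kai gray
    Kai black
  Gus black
  Lia gray
    Fay gray
      Cal gray
        Cal→Eli: Eli is gray → back edge
Back edge closes the cycle Eli → Lia → Fay → Cal → Eli; its vertices are {Cal, Eli, Fay, Lia}.

Cal, Eli, Fay, Lia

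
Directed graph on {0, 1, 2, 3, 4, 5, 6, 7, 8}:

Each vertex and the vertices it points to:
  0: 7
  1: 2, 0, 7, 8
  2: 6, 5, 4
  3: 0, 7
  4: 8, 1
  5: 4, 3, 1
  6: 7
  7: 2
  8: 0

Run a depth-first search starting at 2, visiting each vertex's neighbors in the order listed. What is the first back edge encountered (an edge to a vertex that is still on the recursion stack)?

7→2

DFS from 2 (visiting each vertex's neighbors in the order listed); mark gray on enter, black on exit:
2 gray
  6 gray
    7 gray
      7→2: 2 is gray → back edge
First back edge: 7 → 2.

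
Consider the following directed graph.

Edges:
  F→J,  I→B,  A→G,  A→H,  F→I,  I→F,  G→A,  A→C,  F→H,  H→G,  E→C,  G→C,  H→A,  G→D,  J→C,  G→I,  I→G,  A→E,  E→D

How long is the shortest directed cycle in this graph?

For each vertex v, BFS finds the shortest path from v back to v.
The shortest such closed walk is F → I → F, length 2.

2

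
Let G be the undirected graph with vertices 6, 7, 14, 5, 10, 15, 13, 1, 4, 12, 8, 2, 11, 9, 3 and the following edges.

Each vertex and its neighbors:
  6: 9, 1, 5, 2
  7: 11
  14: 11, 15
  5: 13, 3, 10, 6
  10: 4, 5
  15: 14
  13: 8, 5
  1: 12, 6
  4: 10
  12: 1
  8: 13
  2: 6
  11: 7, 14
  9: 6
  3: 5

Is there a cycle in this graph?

No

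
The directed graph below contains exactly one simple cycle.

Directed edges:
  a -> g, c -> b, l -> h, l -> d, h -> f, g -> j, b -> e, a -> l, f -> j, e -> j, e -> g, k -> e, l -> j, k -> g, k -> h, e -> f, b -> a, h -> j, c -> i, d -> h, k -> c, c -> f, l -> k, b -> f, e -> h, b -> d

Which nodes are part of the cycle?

a, b, c, k, l

DFS with gray/black marking from c:
c gray
  i gray
  i black
  f gray
    j gray
    j black
  f black
  b gray
    b→f: f black — skip
    e gray
      e→f: f black — skip
      h gray
        h→j: j black — skip
        h→f: f black — skip
      h black
      g gray
        g→j: j black — skip
      g black
      e→j: j black — skip
    e black
    d gray
      d→h: h black — skip
    d black
    a gray
      l gray
        l→j: j black — skip
        l→h: h black — skip
        k gray
          k→c: c is gray → back edge
Back edge closes the cycle c → b → a → l → k → c; its vertices are {a, b, c, k, l}.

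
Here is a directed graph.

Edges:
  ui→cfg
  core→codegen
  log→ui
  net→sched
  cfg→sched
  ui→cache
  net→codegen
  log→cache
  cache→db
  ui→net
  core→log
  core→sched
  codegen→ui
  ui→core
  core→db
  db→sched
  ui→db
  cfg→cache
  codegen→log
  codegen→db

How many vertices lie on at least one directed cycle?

5

A vertex is on a directed cycle iff it belongs to a strongly connected component of size ≥ 2 (or has a self-loop).
The vertices on cycles are {ui, log, net, core, codegen} — 5 in total.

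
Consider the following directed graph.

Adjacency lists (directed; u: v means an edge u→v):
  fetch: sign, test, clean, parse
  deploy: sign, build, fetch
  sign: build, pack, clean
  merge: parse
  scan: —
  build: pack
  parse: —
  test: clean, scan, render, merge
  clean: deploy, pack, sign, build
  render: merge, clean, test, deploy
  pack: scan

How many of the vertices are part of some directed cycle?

6

A vertex is on a directed cycle iff it belongs to a strongly connected component of size ≥ 2 (or has a self-loop).
The vertices on cycles are {sign, test, clean, fetch, deploy, render} — 6 in total.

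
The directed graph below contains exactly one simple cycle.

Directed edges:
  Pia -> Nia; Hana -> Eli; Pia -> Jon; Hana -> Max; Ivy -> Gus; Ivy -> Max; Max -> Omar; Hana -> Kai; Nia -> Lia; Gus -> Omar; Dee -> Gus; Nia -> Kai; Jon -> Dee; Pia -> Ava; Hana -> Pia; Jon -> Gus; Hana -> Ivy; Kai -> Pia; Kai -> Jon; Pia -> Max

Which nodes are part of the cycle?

Kai, Nia, Pia

DFS with gray/black marking from Kai:
Kai gray
  Pia gray
    Max gray
      Omar gray
      Omar black
    Max black
    Nia gray
      Lia gray
      Lia black
      Nia→Kai: Kai is gray → back edge
Back edge closes the cycle Kai → Pia → Nia → Kai; its vertices are {Kai, Nia, Pia}.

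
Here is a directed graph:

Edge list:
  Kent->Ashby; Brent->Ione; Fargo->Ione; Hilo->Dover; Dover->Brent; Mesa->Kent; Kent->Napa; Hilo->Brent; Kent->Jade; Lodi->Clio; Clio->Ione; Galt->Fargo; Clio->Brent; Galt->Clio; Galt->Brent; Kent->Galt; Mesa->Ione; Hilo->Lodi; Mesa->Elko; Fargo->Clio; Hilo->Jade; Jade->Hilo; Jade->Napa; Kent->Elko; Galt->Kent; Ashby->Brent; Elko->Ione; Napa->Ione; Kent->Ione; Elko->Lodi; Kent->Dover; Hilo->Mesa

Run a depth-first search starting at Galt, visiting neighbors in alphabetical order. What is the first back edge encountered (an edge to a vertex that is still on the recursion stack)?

Kent→Galt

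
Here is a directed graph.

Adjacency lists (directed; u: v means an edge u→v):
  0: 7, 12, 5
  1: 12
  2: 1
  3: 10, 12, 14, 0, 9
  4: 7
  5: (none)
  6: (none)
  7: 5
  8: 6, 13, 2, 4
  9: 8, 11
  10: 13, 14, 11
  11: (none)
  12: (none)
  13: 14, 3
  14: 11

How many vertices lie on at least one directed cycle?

A vertex is on a directed cycle iff it belongs to a strongly connected component of size ≥ 2 (or has a self-loop).
The vertices on cycles are {3, 8, 9, 10, 13} — 5 in total.

5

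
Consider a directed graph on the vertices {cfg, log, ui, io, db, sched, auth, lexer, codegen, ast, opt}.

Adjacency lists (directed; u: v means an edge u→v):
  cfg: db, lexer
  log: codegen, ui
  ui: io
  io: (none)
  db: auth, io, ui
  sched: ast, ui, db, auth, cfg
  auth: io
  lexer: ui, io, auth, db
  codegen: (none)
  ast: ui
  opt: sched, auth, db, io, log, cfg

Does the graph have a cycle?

DFS with white/gray/black marking, starting from codegen:
codegen gray
codegen black
cfg gray
  db gray
    auth gray
      io gray
      io black
    auth black
    db→io: io black — skip
    ui gray
      ui→io: io black — skip
    ui black
  db black
  lexer gray
    lexer→ui: ui black — skip
    lexer→io: io black — skip
    lexer→auth: auth black — skip
    lexer→db: db black — skip
  lexer black
cfg black
log gray
  log→codegen: codegen black — skip
  log→ui: ui black — skip
log black
sched gray
  ast gray
    ast→ui: ui black — skip
  ast black
  sched→ui: ui black — skip
  sched→db: db black — skip
  sched→auth: auth black — skip
  sched→cfg: cfg black — skip
sched black
opt gray
  opt→sched: sched black — skip
  opt→auth: auth black — skip
  opt→db: db black — skip
  opt→io: io black — skip
  opt→log: log black — skip
  opt→cfg: cfg black — skip
opt black
Every edge goes to a white or black vertex — no back edge, so the graph is acyclic.

No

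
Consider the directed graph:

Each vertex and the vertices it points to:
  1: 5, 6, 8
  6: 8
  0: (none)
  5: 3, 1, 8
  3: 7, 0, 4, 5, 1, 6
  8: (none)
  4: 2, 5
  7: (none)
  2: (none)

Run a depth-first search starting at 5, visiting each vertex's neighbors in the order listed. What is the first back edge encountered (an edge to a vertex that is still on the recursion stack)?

4→5

DFS from 5 (visiting each vertex's neighbors in the order listed); mark gray on enter, black on exit:
5 gray
  3 gray
    7 gray
    7 black
    0 gray
    0 black
    4 gray
      2 gray
      2 black
      4→5: 5 is gray → back edge
First back edge: 4 → 5.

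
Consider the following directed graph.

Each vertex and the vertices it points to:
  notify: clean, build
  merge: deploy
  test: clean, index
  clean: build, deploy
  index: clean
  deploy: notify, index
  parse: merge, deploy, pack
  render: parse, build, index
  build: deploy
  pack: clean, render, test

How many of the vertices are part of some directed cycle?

8

A vertex is on a directed cycle iff it belongs to a strongly connected component of size ≥ 2 (or has a self-loop).
The vertices on cycles are {pack, build, clean, index, parse, deploy, notify, render} — 8 in total.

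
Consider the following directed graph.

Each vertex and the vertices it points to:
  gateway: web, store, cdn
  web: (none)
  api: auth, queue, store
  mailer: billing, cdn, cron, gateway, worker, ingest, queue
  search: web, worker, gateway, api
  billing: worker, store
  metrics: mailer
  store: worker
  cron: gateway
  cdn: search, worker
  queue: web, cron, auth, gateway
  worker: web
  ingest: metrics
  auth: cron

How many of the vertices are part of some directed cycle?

10

A vertex is on a directed cycle iff it belongs to a strongly connected component of size ≥ 2 (or has a self-loop).
The vertices on cycles are {api, cdn, auth, cron, queue, ingest, mailer, search, gateway, metrics} — 10 in total.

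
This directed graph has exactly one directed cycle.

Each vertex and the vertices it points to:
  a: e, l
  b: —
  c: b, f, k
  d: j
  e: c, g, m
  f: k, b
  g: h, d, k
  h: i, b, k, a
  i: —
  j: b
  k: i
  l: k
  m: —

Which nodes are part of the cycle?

a, e, g, h

DFS with gray/black marking from a:
a gray
  e gray
    c gray
      b gray
      b black
      f gray
        k gray
          i gray
          i black
        k black
        f→b: b black — skip
      f black
      c→k: k black — skip
    c black
    g gray
      h gray
        h→i: i black — skip
        h→b: b black — skip
        h→k: k black — skip
        h→a: a is gray → back edge
Back edge closes the cycle a → e → g → h → a; its vertices are {a, e, g, h}.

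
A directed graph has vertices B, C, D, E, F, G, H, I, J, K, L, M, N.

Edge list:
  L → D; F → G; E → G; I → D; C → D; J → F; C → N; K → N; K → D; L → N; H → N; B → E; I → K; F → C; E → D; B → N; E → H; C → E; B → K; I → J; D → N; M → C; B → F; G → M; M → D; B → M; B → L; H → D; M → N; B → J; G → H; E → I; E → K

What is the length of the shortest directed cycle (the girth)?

4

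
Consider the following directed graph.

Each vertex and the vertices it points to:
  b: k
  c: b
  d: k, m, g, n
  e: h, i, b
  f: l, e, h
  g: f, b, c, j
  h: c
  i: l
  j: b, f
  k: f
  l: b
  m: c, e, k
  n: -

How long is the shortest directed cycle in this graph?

4

For each vertex v, BFS finds the shortest path from v back to v.
The shortest such closed walk is k → f → e → b → k, length 4.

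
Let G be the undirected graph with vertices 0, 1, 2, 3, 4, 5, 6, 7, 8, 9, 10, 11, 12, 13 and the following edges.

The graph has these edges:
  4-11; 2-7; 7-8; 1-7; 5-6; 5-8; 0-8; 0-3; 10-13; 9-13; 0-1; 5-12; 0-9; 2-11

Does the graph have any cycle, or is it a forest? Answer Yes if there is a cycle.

DFS, tracking each vertex's parent; an edge to a visited non-parent vertex closes a cycle.
Start from 11:
visit 11 (parent –)
  visit 4 (parent 11)
    4–11: parent, skip
  visit 2 (parent 11)
    visit 7 (parent 2)
      7–2: parent, skip
      visit 1 (parent 7)
        1–7: parent, skip
        visit 0 (parent 1)
          0–1: parent, skip
          visit 9 (parent 0)
            visit 13 (parent 9)
              13–9: parent, skip
              visit 10 (parent 13)
                10–13: parent, skip
            9–0: parent, skip
          visit 3 (parent 0)
            3–0: parent, skip
          visit 8 (parent 0)
            8–0: parent, skip
            visit 5 (parent 8)
              5–8: parent, skip
              visit 12 (parent 5)
                12–5: parent, skip
              visit 6 (parent 5)
                6–5: parent, skip
            8–7: 7 visited and ≠ parent → cycle
Cycle: 7 – 1 – 0 – 8 – 7.

Yes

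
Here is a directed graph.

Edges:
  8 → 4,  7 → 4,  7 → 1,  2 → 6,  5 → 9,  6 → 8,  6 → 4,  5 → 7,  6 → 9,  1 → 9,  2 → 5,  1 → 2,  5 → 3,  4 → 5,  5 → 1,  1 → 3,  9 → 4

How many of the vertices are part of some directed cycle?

A vertex is on a directed cycle iff it belongs to a strongly connected component of size ≥ 2 (or has a self-loop).
The vertices on cycles are {1, 2, 4, 5, 6, 7, 8, 9} — 8 in total.

8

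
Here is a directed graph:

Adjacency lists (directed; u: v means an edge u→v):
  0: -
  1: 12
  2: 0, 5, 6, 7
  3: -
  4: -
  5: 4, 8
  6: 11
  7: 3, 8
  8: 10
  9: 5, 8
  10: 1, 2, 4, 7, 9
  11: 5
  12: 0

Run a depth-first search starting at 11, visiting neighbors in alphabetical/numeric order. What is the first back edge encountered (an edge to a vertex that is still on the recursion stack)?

2→5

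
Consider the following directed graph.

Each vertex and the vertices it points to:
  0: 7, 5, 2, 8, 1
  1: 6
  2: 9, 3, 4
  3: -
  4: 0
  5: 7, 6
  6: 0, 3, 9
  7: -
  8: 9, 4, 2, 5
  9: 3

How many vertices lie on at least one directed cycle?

A vertex is on a directed cycle iff it belongs to a strongly connected component of size ≥ 2 (or has a self-loop).
The vertices on cycles are {0, 1, 2, 4, 5, 6, 8} — 7 in total.

7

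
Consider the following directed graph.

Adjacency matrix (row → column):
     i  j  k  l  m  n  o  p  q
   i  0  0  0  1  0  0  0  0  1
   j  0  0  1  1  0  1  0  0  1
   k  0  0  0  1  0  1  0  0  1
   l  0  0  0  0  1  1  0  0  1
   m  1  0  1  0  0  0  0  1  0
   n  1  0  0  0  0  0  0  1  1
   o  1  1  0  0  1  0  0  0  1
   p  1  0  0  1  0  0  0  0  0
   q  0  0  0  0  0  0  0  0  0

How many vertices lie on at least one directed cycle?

A vertex is on a directed cycle iff it belongs to a strongly connected component of size ≥ 2 (or has a self-loop).
The vertices on cycles are {i, k, l, m, n, p} — 6 in total.

6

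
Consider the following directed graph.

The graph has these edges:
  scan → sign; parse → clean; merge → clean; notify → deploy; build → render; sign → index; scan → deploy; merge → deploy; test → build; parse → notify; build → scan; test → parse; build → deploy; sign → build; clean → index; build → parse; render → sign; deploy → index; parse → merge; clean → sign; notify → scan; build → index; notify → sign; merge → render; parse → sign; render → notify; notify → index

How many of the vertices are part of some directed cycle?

8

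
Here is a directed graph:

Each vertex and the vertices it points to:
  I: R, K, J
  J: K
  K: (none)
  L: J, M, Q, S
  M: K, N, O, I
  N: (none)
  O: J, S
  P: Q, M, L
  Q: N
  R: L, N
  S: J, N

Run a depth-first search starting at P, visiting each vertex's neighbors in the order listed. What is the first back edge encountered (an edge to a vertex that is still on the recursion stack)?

L->M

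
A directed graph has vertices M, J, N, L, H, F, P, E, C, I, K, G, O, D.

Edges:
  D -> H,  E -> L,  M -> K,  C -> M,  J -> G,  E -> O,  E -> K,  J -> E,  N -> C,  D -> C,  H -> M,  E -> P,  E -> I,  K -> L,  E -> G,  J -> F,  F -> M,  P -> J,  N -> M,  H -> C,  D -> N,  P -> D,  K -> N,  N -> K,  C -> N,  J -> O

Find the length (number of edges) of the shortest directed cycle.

2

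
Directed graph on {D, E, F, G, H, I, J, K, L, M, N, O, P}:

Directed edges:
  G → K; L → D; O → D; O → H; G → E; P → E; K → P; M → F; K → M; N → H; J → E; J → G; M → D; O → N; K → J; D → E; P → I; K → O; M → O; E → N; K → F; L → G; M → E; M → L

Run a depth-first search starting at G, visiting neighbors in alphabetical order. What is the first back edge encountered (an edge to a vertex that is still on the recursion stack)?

DFS from G (visiting neighbors in alphabetical order); mark gray on enter, black on exit:
G gray
  E gray
    N gray
      H gray
      H black
    N black
  E black
  K gray
    F gray
    F black
    J gray
      J→E: E black — skip
      J→G: G is gray → back edge
First back edge: J → G.

J→G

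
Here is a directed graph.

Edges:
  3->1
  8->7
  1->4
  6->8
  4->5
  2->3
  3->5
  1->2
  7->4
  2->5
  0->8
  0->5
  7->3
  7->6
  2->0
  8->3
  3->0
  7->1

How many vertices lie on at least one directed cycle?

A vertex is on a directed cycle iff it belongs to a strongly connected component of size ≥ 2 (or has a self-loop).
The vertices on cycles are {0, 1, 2, 3, 6, 7, 8} — 7 in total.

7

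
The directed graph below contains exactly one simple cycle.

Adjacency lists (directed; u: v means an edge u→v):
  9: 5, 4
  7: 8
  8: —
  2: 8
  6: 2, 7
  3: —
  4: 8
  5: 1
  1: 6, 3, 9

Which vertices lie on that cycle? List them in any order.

1, 5, 9

DFS with gray/black marking from 1:
1 gray
  6 gray
    2 gray
      8 gray
      8 black
    2 black
    7 gray
      7→8: 8 black — skip
    7 black
  6 black
  3 gray
  3 black
  9 gray
    5 gray
      5→1: 1 is gray → back edge
Back edge closes the cycle 1 → 9 → 5 → 1; its vertices are {1, 5, 9}.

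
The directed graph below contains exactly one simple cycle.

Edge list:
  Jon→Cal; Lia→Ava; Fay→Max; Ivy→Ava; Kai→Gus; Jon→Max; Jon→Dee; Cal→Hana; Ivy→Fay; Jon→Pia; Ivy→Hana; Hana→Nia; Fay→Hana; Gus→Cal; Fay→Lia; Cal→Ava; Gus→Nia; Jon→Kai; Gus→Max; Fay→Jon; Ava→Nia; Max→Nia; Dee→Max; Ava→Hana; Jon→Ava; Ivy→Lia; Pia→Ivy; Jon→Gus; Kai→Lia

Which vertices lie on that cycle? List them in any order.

DFS with gray/black marking from Fay:
Fay gray
  Jon gray
    Kai gray
      Lia gray
        Ava gray
          Nia gray
          Nia black
          Hana gray
            Hana→Nia: Nia black — skip
          Hana black
        Ava black
      Lia black
      Gus gray
        Gus→Nia: Nia black — skip
        Max gray
          Max→Nia: Nia black — skip
        Max black
        Cal gray
          Cal→Hana: Hana black — skip
          Cal→Ava: Ava black — skip
        Cal black
      Gus black
    Kai black
    Jon→Gus: Gus black — skip
    Dee gray
      Dee→Max: Max black — skip
    Dee black
    Pia gray
      Ivy gray
        Ivy→Hana: Hana black — skip
        Ivy→Ava: Ava black — skip
        Ivy→Fay: Fay is gray → back edge
Back edge closes the cycle Fay → Jon → Pia → Ivy → Fay; its vertices are {Fay, Ivy, Jon, Pia}.

Fay, Ivy, Jon, Pia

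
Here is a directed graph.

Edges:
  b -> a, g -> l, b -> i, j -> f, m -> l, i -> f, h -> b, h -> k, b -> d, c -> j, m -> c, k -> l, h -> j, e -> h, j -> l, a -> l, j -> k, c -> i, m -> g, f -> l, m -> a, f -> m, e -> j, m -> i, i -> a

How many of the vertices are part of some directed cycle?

5

A vertex is on a directed cycle iff it belongs to a strongly connected component of size ≥ 2 (or has a self-loop).
The vertices on cycles are {c, f, i, j, m} — 5 in total.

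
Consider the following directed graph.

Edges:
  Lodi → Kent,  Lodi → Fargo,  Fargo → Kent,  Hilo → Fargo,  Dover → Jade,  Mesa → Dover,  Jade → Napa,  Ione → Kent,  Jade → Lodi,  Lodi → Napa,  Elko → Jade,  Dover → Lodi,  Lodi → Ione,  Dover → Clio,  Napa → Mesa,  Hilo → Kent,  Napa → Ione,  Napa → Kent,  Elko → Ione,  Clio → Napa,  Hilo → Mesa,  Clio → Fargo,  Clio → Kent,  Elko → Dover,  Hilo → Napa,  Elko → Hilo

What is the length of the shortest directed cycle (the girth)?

4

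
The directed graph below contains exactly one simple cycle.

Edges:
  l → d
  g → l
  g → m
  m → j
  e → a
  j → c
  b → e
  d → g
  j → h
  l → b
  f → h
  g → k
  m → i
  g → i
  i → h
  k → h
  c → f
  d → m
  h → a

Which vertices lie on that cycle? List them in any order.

DFS with gray/black marking from d:
d gray
  m gray
    j gray
      h gray
        a gray
        a black
      h black
      c gray
        f gray
          f→h: h black — skip
        f black
      c black
    j black
    i gray
      i→h: h black — skip
    i black
  m black
  g gray
    g→i: i black — skip
    g→m: m black — skip
    k gray
      k→h: h black — skip
    k black
    l gray
      b gray
        e gray
          e→a: a black — skip
        e black
      b black
      l→d: d is gray → back edge
Back edge closes the cycle d → g → l → d; its vertices are {d, g, l}.

d, g, l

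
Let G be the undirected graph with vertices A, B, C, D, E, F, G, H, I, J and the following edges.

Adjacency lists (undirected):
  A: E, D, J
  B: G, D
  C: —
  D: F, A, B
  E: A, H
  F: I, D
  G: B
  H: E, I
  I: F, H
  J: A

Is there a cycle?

Yes

DFS, tracking each vertex's parent; an edge to a visited non-parent vertex closes a cycle.
Start from I:
visit I (parent –)
  visit F (parent I)
    F–I: parent, skip
    visit D (parent F)
      D–F: parent, skip
      visit A (parent D)
        visit E (parent A)
          E–A: parent, skip
          visit H (parent E)
            H–E: parent, skip
            H–I: I visited and ≠ parent → cycle
Cycle: I – F – D – A – E – H – I.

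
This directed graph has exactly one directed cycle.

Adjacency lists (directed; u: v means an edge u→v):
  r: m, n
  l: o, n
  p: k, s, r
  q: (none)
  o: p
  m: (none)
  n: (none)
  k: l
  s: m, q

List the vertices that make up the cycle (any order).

k, l, o, p

DFS with gray/black marking from p:
p gray
  k gray
    l gray
      o gray
        o→p: p is gray → back edge
Back edge closes the cycle p → k → l → o → p; its vertices are {k, l, o, p}.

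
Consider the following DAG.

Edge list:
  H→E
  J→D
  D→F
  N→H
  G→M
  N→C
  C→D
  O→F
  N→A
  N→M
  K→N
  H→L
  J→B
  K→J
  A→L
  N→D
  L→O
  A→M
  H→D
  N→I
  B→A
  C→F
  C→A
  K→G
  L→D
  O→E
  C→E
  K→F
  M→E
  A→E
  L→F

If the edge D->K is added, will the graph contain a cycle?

Adding D→K creates a cycle iff K can already reach D.
Path from K: K → N → D.
So K → … → D → K is a cycle.

Yes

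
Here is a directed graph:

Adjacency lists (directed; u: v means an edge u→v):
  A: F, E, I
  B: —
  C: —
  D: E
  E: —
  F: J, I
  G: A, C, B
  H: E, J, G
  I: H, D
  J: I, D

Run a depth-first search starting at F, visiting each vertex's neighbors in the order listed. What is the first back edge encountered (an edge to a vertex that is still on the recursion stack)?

H→J

DFS from F (visiting each vertex's neighbors in the order listed); mark gray on enter, black on exit:
F gray
  J gray
    I gray
      H gray
        E gray
        E black
        H→J: J is gray → back edge
First back edge: H → J.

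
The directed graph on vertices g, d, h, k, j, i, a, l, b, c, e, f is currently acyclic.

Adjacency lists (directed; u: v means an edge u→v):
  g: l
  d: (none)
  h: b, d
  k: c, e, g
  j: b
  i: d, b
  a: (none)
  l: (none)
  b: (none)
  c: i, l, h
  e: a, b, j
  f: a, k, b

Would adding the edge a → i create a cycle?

Adding a→i creates a cycle iff i can already reach a.
Explore from i: no path reaches a. The graph stays acyclic.

No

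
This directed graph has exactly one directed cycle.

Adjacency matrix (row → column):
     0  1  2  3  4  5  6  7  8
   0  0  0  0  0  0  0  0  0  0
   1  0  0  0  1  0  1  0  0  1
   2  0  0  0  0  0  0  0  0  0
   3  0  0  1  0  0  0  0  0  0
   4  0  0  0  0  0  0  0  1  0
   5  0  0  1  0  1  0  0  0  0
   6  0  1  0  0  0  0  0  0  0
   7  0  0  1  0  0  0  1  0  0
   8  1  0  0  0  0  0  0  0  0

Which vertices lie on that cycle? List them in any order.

1, 4, 5, 6, 7

DFS with gray/black marking from 1:
1 gray
  3 gray
    2 gray
    2 black
  3 black
  5 gray
    4 gray
      7 gray
        6 gray
          6→1: 1 is gray → back edge
Back edge closes the cycle 1 → 5 → 4 → 7 → 6 → 1; its vertices are {1, 4, 5, 6, 7}.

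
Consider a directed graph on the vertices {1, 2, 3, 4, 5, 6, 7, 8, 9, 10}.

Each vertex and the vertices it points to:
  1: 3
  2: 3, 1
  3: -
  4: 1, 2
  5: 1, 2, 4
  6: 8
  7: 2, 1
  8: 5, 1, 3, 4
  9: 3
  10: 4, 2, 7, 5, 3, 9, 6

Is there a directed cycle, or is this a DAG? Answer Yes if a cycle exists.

DFS with white/gray/black marking, starting from 3:
3 gray
3 black
1 gray
  1→3: 3 black — skip
1 black
2 gray
  2→3: 3 black — skip
  2→1: 1 black — skip
2 black
4 gray
  4→1: 1 black — skip
  4→2: 2 black — skip
4 black
5 gray
  5→1: 1 black — skip
  5→2: 2 black — skip
  5→4: 4 black — skip
5 black
6 gray
  8 gray
    8→5: 5 black — skip
    8→1: 1 black — skip
    8→3: 3 black — skip
    8→4: 4 black — skip
  8 black
6 black
7 gray
  7→2: 2 black — skip
  7→1: 1 black — skip
7 black
9 gray
  9→3: 3 black — skip
9 black
10 gray
  10→4: 4 black — skip
  10→2: 2 black — skip
  10→7: 7 black — skip
  10→5: 5 black — skip
  10→3: 3 black — skip
  10→9: 9 black — skip
  10→6: 6 black — skip
10 black
Every edge goes to a white or black vertex — no back edge, so the graph is acyclic.

No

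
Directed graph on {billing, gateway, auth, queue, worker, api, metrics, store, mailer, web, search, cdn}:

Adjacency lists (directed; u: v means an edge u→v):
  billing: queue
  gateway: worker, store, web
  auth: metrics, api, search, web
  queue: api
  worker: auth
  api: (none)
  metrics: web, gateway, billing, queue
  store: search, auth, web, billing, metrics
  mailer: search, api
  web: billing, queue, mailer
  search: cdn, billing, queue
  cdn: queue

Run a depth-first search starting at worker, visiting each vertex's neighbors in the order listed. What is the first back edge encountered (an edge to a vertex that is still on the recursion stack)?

gateway→worker

DFS from worker (visiting each vertex's neighbors in the order listed); mark gray on enter, black on exit:
worker gray
  auth gray
    metrics gray
      web gray
        billing gray
          queue gray
            api gray
            api black
          queue black
        billing black
        web→queue: queue black — skip
        mailer gray
          search gray
            cdn gray
              cdn→queue: queue black — skip
            cdn black
            search→billing: billing black — skip
            search→queue: queue black — skip
          search black
          mailer→api: api black — skip
        mailer black
      web black
      gateway gray
        gateway→worker: worker is gray → back edge
First back edge: gateway → worker.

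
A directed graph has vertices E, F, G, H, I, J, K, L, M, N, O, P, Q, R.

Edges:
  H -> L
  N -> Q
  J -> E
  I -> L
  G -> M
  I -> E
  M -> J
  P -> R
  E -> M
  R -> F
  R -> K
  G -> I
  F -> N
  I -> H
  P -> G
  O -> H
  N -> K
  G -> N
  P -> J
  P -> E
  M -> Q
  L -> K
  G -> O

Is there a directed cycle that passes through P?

No

P lies on a cycle iff there is a path from P back to itself.
Exploring from P, it never reaches itself; equivalently, its strongly connected component is a singleton.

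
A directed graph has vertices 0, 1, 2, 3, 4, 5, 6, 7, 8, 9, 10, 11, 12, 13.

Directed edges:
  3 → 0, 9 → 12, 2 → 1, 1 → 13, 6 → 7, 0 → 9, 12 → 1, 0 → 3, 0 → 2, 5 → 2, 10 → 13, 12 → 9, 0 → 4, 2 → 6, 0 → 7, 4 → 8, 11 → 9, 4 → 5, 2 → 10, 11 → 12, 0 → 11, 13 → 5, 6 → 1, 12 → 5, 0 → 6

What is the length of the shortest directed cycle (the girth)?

2

For each vertex v, BFS finds the shortest path from v back to v.
The shortest such closed walk is 0 → 3 → 0, length 2.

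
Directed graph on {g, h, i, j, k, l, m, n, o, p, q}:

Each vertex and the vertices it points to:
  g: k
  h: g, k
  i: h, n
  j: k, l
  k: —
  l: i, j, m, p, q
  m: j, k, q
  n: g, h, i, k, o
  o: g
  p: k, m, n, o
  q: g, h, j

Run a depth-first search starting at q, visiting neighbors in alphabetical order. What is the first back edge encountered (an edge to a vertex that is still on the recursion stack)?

n->i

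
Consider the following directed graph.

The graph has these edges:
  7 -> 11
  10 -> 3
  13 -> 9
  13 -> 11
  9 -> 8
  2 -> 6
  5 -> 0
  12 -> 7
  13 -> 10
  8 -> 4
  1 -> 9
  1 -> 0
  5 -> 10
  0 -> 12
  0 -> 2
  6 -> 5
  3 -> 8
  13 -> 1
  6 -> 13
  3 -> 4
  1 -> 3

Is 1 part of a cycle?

Yes

1 is on a cycle iff 1 can reach itself via ≥1 edge.
1 → 0 → 2 → 6 → 13 → 1 — yes.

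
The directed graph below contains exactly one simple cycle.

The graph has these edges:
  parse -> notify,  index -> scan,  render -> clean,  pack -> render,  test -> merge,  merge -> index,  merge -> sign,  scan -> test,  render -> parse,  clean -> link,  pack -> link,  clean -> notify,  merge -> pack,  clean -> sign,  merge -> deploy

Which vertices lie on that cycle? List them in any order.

DFS with gray/black marking from merge:
merge gray
  sign gray
  sign black
  index gray
    scan gray
      test gray
        test→merge: merge is gray → back edge
Back edge closes the cycle merge → index → scan → test → merge; its vertices are {scan, test, index, merge}.

scan, test, index, merge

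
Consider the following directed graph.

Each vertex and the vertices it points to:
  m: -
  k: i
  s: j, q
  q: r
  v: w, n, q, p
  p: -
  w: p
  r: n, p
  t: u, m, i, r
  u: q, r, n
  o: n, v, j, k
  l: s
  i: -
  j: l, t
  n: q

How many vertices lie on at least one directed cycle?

6

A vertex is on a directed cycle iff it belongs to a strongly connected component of size ≥ 2 (or has a self-loop).
The vertices on cycles are {j, l, n, q, r, s} — 6 in total.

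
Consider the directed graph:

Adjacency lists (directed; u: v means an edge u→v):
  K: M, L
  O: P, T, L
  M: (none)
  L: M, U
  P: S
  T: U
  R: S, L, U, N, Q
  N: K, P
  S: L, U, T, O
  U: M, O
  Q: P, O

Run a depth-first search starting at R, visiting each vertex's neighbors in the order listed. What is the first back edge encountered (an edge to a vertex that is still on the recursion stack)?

P->S

DFS from R (visiting each vertex's neighbors in the order listed); mark gray on enter, black on exit:
R gray
  S gray
    L gray
      M gray
      M black
      U gray
        U→M: M black — skip
        O gray
          P gray
            P→S: S is gray → back edge
First back edge: P → S.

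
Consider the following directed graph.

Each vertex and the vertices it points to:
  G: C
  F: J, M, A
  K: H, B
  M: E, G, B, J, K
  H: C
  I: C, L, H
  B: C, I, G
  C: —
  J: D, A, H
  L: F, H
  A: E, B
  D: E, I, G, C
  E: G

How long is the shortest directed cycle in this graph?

5

For each vertex v, BFS finds the shortest path from v back to v.
The shortest such closed walk is F → M → B → I → L → F, length 5.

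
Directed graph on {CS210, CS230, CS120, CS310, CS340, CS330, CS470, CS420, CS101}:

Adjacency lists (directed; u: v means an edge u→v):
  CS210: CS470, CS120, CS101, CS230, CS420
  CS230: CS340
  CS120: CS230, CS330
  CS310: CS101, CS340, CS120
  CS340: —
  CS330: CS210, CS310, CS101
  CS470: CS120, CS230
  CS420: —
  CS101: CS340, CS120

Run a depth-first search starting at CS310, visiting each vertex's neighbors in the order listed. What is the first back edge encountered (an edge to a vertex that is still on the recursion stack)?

CS470->CS120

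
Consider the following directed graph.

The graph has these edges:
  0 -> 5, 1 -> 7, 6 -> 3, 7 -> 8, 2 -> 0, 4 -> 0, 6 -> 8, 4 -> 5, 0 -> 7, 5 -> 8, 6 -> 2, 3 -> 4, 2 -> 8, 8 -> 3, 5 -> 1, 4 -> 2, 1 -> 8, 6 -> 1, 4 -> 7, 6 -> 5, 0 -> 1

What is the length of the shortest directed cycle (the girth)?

4

For each vertex v, BFS finds the shortest path from v back to v.
The shortest such closed walk is 3 → 4 → 5 → 8 → 3, length 4.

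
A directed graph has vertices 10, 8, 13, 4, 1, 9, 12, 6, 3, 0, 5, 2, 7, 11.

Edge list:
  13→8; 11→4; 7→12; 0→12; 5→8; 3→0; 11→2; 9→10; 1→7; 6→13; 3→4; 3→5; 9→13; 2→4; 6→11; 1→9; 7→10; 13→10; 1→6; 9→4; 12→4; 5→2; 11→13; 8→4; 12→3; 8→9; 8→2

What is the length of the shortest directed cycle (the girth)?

3

For each vertex v, BFS finds the shortest path from v back to v.
The shortest such closed walk is 12 → 3 → 0 → 12, length 3.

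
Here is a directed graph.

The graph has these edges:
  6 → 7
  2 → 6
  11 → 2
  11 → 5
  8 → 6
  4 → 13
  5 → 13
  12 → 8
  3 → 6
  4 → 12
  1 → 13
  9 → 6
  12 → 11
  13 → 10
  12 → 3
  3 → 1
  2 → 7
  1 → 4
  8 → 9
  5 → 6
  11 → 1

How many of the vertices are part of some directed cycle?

A vertex is on a directed cycle iff it belongs to a strongly connected component of size ≥ 2 (or has a self-loop).
The vertices on cycles are {1, 3, 4, 11, 12} — 5 in total.

5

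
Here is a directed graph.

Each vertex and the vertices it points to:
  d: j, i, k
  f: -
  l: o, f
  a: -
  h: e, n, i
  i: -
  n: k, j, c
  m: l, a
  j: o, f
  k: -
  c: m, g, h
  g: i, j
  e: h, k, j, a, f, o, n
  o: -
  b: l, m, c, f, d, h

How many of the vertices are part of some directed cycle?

A vertex is on a directed cycle iff it belongs to a strongly connected component of size ≥ 2 (or has a self-loop).
The vertices on cycles are {c, e, h, n} — 4 in total.

4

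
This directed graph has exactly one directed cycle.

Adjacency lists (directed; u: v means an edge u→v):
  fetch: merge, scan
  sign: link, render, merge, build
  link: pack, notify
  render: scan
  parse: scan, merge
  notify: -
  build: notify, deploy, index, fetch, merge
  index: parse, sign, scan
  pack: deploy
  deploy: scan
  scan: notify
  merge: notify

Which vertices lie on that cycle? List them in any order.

sign, build, index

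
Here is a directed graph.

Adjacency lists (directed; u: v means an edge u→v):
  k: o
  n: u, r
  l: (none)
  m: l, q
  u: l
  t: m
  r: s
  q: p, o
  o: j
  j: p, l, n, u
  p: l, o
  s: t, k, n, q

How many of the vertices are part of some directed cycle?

10

A vertex is on a directed cycle iff it belongs to a strongly connected component of size ≥ 2 (or has a self-loop).
The vertices on cycles are {j, k, m, n, o, p, q, r, s, t} — 10 in total.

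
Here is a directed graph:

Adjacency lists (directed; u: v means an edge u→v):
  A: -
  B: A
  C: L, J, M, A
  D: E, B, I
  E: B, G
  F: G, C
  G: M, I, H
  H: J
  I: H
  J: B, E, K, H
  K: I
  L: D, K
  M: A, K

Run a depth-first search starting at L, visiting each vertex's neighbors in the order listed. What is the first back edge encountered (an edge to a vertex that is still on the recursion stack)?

J->E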